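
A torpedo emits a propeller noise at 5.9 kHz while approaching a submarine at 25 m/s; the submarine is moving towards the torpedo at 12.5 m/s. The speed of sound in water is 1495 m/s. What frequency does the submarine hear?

Both move, so f' = f · (v + v_o)/(v − v_s).
f' = 5.9 × (1495 + 12.5)/(1495 − 25) = 5.9 × 1507.5/1470 ≈ 6.05 kHz.

6.05 kHz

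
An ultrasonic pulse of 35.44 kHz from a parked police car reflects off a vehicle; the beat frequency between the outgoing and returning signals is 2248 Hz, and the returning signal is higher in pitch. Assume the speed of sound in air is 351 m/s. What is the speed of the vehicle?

Double Doppler shift off a moving reflector: f₂ = f₀ · (v + u)/(v − u) (u > 0 toward emitter).
Returning signal is higher, so f₂ = f₀ + Δf = 35440 + 2248 = 37688 Hz.
Rearranging, u = v · (f₂ − f₀)/(f₂ + f₀) = 351 × 2248/73128 ≈ 10.8 m/s.
So the vehicle is moving at 10.8 m/s toward the emitter.

10.8 m/s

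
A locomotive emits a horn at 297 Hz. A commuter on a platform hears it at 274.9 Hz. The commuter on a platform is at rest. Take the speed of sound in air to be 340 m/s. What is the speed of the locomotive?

27 m/s

f' < f, so the locomotive is receding.
f' = f · v/(v + v_s) ⇒ v_s = v · |1 − f/f'|.
v_s = 340 × |1 − 297/274.9| = 340 × 0.08039 ≈ 27 m/s.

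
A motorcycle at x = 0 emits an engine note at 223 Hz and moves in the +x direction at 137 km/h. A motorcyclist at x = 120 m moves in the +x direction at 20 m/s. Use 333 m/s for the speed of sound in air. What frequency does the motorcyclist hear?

137 km/h = 38.06 m/s.
The observer lies on the +x side, so the source is heading toward the observer and the observer is heading away from the source.
General Doppler shift: f' = f · (v − v_o)/(v − v_s).
f' = 223 × (333 − 20)/(333 − 38.06) = 223 × 313/294.94 ≈ 237 Hz.

237 Hz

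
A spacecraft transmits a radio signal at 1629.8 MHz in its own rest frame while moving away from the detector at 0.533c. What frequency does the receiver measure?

899.5 MHz

Relativistic Doppler for frequency: f' = f₀ · √((1 − β)/(1 + β)).
f' = 1629.8 × √(0.4670/1.5330) = 1629.8 × 0.55193 ≈ 899.5 MHz.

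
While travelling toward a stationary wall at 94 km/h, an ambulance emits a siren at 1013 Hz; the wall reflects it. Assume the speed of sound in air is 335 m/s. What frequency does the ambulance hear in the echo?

1184 Hz

94 km/h = 26.11 m/s.
The wall receives the sound from a moving source: f₁ = f₀ · v/(v − v_e) = 1013 × 335/308.89 ≈ 1099 Hz.
On the return leg the ambulance is a moving observer: f₂ = f₁ · (v + v_e)/v = 1099 × 361.11/335 ≈ 1184 Hz.
Equivalently f₂ = f₀ · (v + v_e)/(v − v_e).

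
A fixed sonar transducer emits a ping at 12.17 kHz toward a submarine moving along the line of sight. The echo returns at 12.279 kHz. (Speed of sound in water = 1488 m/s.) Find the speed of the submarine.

6.6 m/s

Double Doppler shift off a moving reflector: f₂ = f₀ · (v + u)/(v − u) (u > 0 toward emitter).
Rearranging, u = v · (f₂ − f₀)/(f₂ + f₀) = 1488 × 0.109/24.449 ≈ 6.6 m/s.
So the submarine is moving at 6.6 m/s toward the emitter.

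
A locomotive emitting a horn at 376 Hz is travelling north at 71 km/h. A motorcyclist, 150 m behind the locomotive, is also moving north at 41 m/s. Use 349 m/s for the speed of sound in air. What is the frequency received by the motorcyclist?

398 Hz

71 km/h = 19.72 m/s.
The motorcyclist is behind, so the locomotive is moving away from it while the motorcyclist is moving toward the locomotive.
With source receding and observer approaching, f' = f · (v + v_o)/(v + v_s).
f' = 376 × (349 + 41)/(349 + 19.72) = 376 × 390/368.72 ≈ 398 Hz.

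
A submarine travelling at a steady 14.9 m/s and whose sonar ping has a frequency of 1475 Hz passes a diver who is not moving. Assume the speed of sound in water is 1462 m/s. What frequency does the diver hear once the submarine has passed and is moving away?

Receding: f₂ = f · v/(v + v_s) = 1475 × 1462/1476.9 ≈ 1460 Hz.

1460 Hz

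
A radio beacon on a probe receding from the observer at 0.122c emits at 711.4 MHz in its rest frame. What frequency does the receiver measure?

629.3 MHz

Relativistic Doppler for frequency: f' = f₀ · √((1 − β)/(1 + β)).
f' = 711.4 × √(0.8780/1.1220) = 711.4 × 0.88461 ≈ 629.3 MHz.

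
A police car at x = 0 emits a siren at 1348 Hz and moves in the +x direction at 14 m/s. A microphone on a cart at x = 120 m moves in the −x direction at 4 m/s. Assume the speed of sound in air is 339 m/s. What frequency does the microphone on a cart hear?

The observer lies on the +x side, so the source is heading toward the observer and the observer is heading toward the source.
With source approaching and observer approaching, f' = f · (v + v_o)/(v − v_s).
f' = 1348 × (339 + 4)/(339 − 14) = 1348 × 343/325 ≈ 1423 Hz.

1423 Hz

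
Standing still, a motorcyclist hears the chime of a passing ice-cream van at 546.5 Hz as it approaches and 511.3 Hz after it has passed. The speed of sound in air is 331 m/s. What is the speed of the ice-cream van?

f₁/f₂ = (v + v_s)/(v − v_s), so v_s = v · (f₁ − f₂)/(f₁ + f₂).
v_s = 331 × (546.5 − 511.3)/(546.5 + 511.3) = 331 × 35.2/1057.8 ≈ 11.0 m/s.

11.0 m/s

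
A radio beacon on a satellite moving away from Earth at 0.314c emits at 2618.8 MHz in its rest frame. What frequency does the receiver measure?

Relativistic Doppler for frequency: f' = f₀ · √((1 − β)/(1 + β)).
f' = 2618.8 × √(0.6860/1.3140) = 2618.8 × 0.72254 ≈ 1892.2 MHz.

1892.2 MHz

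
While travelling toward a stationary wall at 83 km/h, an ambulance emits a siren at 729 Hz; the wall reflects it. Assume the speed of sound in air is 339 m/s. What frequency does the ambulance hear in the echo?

83 km/h = 23.06 m/s.
The wall receives the sound from a moving source: f₁ = f₀ · v/(v − v_e) = 729 × 339/315.94 ≈ 782 Hz.
On the return leg the ambulance is a moving observer: f₂ = f₁ · (v + v_e)/v = 782 × 362.06/339 ≈ 835 Hz.

835 Hz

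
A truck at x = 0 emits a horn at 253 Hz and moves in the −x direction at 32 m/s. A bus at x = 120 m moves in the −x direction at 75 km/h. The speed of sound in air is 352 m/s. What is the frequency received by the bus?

75 km/h = 20.83 m/s.
The observer lies on the +x side, so the source is heading away from the observer and the observer is heading toward the source.
With source receding and observer approaching, f' = f · (v + v_o)/(v + v_s).
f' = 253 × (352 + 20.83)/(352 + 32) = 253 × 372.83/384 ≈ 246 Hz.

246 Hz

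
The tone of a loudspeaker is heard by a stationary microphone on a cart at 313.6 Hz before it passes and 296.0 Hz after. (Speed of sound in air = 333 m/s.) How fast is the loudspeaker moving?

f₁/f₂ = (v + v_s)/(v − v_s), so v_s = v · (f₁ − f₂)/(f₁ + f₂).
v_s = 333 × (313.6 − 296.0)/(313.6 + 296.0) = 333 × 17.6/609.6 ≈ 9.6 m/s.

9.6 m/s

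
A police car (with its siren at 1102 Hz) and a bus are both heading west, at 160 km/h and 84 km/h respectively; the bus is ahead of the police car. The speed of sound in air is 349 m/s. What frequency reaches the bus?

1178 Hz

160 km/h = 44.44 m/s; 84 km/h = 23.33 m/s.
The bus is ahead, so the police car is moving toward it while the bus is moving away from the police car.
With source approaching and observer receding, f' = f · (v − v_o)/(v − v_s).
f' = 1102 × (349 − 23.33)/(349 − 44.44) = 1102 × 325.67/304.56 ≈ 1178 Hz.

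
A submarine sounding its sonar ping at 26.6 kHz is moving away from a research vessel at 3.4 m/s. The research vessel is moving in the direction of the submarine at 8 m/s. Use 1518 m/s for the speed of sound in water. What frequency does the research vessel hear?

26.7 kHz

With source receding and observer approaching, f' = f · (v + v_o)/(v + v_s).
f' = 26.6 × (1518 + 8)/(1518 + 3.4) = 26.6 × 1526/1521.4 ≈ 26.7 kHz.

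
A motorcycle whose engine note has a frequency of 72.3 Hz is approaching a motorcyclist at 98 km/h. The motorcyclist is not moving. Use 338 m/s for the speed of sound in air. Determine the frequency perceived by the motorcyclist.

98 km/h = 27.22 m/s.
Moving source, stationary observer: f' = f · v/(v − v_s) since the source is approaching.
f' = 72.3 × 338/(338 − 27.22) = 72.3 × 338/310.8 ≈ 79 Hz.

79 Hz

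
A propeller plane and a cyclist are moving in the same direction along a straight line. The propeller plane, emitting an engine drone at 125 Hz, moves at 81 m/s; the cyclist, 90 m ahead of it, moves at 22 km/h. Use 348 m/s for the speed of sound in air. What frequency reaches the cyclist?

22 km/h = 6.111 m/s.
The cyclist is ahead, so the propeller plane is moving toward it while the cyclist is moving away from the propeller plane.
Both move, so f' = f · (v − v_o)/(v − v_s).
f' = 125 × (348 − 6.111)/(348 − 81) = 125 × 341.89/267 ≈ 160 Hz.

160 Hz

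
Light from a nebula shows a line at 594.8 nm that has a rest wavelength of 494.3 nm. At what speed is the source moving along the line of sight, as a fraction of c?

0.183

λ'/λ₀ = 1.2033 > 1 (redshift), so the source is receding.
λ'/λ₀ = √((1 + β)/(1 − β)) for a receding source ⇒ β = (r² − 1)/(r² + 1) with r = λ'/λ₀.
β = (1.4480 − 1)/(1.4480 + 1) ≈ 0.183.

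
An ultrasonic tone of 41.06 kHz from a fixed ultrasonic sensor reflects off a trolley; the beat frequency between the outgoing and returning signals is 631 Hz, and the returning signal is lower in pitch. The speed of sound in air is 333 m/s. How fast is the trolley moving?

2.58 m/s

Double Doppler shift off a moving reflector: f₂ = f₀ · (v + u)/(v − u) (u > 0 toward emitter).
Returning signal is lower, so f₂ = f₀ − Δf = 41060 − 631 = 40429 Hz.
Rearranging, u = v · (f₂ − f₀)/(f₂ + f₀) = 333 × -631/81489 ≈ -2.58 m/s.
So the trolley is moving at 2.58 m/s away from the emitter.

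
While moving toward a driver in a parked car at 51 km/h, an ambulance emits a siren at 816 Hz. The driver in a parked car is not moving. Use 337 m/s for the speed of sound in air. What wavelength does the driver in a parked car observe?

39.6 cm

51 km/h = 14.17 m/s.
Moving source, stationary observer: f' = f · v/(v − v_s) since the source is approaching.
f' = 816 × 337/(337 − 14.17) ≈ 852 Hz.
λ' = v/f' = 337/851.808 ≈ 39.6 cm.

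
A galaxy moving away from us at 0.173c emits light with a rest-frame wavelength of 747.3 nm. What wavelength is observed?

890.0 nm

Relativistic Doppler for wavelength: λ' = λ₀ · √((1 + β)/(1 − β)).
λ' = 747.3 × √(1.1730/0.8270) = 747.3 × 1.19096 ≈ 890.0 nm.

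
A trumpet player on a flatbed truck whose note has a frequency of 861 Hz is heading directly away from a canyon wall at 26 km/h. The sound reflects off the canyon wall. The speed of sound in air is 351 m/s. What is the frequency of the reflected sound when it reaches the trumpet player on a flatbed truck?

826 Hz

26 km/h = 7.222 m/s.
The canyon wall receives the sound from a moving source: f₁ = f₀ · v/(v + v_e) = 861 × 351/358.22 ≈ 844 Hz.
On the return leg the trumpet player on a flatbed truck is a moving observer: f₂ = f₁ · (v − v_e)/v = 844 × 343.78/351 ≈ 826 Hz.
Equivalently f₂ = f₀ · (v − v_e)/(v + v_e).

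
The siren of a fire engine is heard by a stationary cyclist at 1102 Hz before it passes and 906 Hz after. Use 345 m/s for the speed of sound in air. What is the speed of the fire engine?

f₁/f₂ = (v + v_s)/(v − v_s), so v_s = v · (f₁ − f₂)/(f₁ + f₂).
v_s = 345 × (1102 − 906)/(1102 + 906) = 345 × 196/2008 ≈ 34 m/s.

34 m/s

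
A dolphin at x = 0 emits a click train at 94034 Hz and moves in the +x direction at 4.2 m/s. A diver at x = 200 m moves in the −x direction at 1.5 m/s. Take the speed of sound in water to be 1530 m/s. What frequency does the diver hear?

94385 Hz

The observer lies on the +x side, so the source is heading toward the observer and the observer is heading toward the source.
Both move, so f' = f · (v + v_o)/(v − v_s).
f' = 94034 × (1530 + 1.5)/(1530 − 4.2) = 94034 × 1531.5/1525.8 ≈ 94385 Hz.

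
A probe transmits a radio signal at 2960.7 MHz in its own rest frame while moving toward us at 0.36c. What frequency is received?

4315.9 MHz

Relativistic Doppler for frequency: f' = f₀ · √((1 + β)/(1 − β)).
f' = 2960.7 × √(1.3600/0.6400) = 2960.7 × 1.45774 ≈ 4315.9 MHz.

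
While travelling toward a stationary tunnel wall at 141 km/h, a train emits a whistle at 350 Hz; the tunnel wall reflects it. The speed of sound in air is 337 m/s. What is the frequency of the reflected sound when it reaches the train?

141 km/h = 39.17 m/s.
The tunnel wall receives the sound from a moving source: f₁ = f₀ · v/(v − v_e) = 350 × 337/297.83 ≈ 396 Hz.
On the return leg the train is a moving observer: f₂ = f₁ · (v + v_e)/v = 396 × 376.17/337 ≈ 442 Hz.

442 Hz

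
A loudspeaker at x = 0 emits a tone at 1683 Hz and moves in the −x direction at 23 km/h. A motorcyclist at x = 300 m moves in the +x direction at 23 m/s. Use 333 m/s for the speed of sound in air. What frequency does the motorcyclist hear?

1537 Hz

23 km/h = 6.389 m/s.
The observer lies on the +x side, so the source is heading away from the observer and the observer is heading away from the source.
General Doppler shift: f' = f · (v − v_o)/(v + v_s).
f' = 1683 × (333 − 23)/(333 + 6.389) = 1683 × 310/339.39 ≈ 1537 Hz.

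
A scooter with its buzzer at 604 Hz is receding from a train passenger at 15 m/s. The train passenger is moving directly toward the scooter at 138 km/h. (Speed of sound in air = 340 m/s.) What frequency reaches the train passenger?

644 Hz

138 km/h = 38.33 m/s.
With source receding and observer approaching, f' = f · (v + v_o)/(v + v_s).
f' = 604 × (340 + 38.33)/(340 + 15) = 604 × 378.33/355 ≈ 644 Hz.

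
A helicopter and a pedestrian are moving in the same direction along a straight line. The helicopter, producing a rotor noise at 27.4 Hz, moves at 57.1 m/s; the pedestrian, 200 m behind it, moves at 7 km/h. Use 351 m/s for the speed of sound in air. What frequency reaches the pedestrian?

23.7 Hz

7 km/h = 1.944 m/s.
The pedestrian is behind, so the helicopter is moving away from it while the pedestrian is moving toward the helicopter.
General Doppler shift: f' = f · (v + v_o)/(v + v_s).
f' = 27.4 × (351 + 1.944)/(351 + 57.1) = 27.4 × 352.94/408.1 ≈ 23.7 Hz.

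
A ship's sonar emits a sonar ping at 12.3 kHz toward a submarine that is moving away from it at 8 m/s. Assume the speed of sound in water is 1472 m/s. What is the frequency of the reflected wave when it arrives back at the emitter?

The submarine first receives the wave as a moving observer: f₁ = f₀ · (v − u)/v = 12.3 × (1472 − 8)/1472 ≈ 12.23 kHz.
The reflection then acts as a moving source: f₂ = f₁ · v/(v + u) ≈ 12.17 kHz.
Equivalently f₂ = f₀ · (v − u)/(v + u).

12.17 kHz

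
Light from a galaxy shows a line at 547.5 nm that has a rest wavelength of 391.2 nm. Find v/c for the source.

λ'/λ₀ = 1.3995 > 1 (redshift), so the source is receding.
λ'/λ₀ = √((1 + β)/(1 − β)) for a receding source ⇒ β = (r² − 1)/(r² + 1) with r = λ'/λ₀.
β = (1.9587 − 1)/(1.9587 + 1) ≈ 0.324.

0.324c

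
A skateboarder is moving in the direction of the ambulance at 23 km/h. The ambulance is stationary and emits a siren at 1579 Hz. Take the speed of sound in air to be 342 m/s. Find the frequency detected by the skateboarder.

23 km/h = 6.389 m/s.
Only the observer moves, toward the source, so f' = f · (v + v_o)/v.
f' = 1579 × (342 + 6.389)/342 = 1579 × 348.39/342 ≈ 1608 Hz.

1608 Hz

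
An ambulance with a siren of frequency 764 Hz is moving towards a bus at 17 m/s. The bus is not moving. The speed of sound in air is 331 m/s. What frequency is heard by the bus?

805 Hz

Moving source, stationary observer: f' = f · v/(v − v_s) since the source is approaching.
f' = 764 × 331/(331 − 17) = 764 × 331/314 ≈ 805 Hz.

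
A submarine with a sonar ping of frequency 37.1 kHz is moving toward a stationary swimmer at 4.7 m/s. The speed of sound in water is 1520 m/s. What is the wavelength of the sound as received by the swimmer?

With the source moving toward a stationary observer, f' = f · v/(v − v_s).
f' = 37.1 × 1520/(1520 − 4.7) ≈ 37.2 kHz.
λ' = v/f' = 1520/37215.1 ≈ 4.1 cm.

4.1 cm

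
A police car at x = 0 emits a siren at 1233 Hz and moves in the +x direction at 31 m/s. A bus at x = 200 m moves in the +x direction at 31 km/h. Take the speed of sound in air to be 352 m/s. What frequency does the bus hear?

31 km/h = 8.611 m/s.
The observer lies on the +x side, so the source is heading toward the observer and the observer is heading away from the source.
With source approaching and observer receding, f' = f · (v − v_o)/(v − v_s).
f' = 1233 × (352 − 8.611)/(352 − 31) = 1233 × 343.39/321 ≈ 1319 Hz.

1319 Hz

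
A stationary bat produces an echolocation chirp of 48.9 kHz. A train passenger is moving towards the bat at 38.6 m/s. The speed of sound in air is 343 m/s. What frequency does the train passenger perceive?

Moving observer, stationary source: f' = f · (v + v_o)/v.
f' = 48.9 × (343 + 38.6)/343 = 48.9 × 381.6/343 ≈ 54.4 kHz.

54.4 kHz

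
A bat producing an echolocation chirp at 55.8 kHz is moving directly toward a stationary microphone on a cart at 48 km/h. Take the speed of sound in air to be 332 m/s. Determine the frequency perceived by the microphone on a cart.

58.1 kHz

48 km/h = 13.33 m/s.
Only the source moves, toward the listener, so f' = f · v/(v − v_s).
f' = 55.8 × 332/(332 − 13.33) = 55.8 × 332/318.7 ≈ 58.1 kHz.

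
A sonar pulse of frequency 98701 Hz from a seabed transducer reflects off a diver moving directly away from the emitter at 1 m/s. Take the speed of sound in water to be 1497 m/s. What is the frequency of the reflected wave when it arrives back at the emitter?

98569 Hz

The diver first receives the wave as a moving observer: f₁ = f₀ · (v − u)/v = 98701 × (1497 − 1)/1497 ≈ 98635 Hz.
On reflection it acts as a source moving away from the stationary detector: f₂ = f₁ · v/(v + u) = 98635 × 1497/1498 ≈ 98569 Hz.
Equivalently f₂ = f₀ · (v − u)/(v + u).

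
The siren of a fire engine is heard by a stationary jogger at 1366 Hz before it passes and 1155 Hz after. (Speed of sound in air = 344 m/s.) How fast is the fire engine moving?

29 m/s

f₁/f₂ = (v + v_s)/(v − v_s), so v_s = v · (f₁ − f₂)/(f₁ + f₂).
v_s = 344 × (1366 − 1155)/(1366 + 1155) = 344 × 211/2521 ≈ 29 m/s.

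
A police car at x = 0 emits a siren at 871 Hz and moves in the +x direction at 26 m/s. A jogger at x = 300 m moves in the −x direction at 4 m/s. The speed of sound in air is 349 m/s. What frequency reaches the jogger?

952 Hz

The observer lies on the +x side, so the source is heading toward the observer and the observer is heading toward the source.
General Doppler shift: f' = f · (v + v_o)/(v − v_s).
f' = 871 × (349 + 4)/(349 − 26) = 871 × 353/323 ≈ 952 Hz.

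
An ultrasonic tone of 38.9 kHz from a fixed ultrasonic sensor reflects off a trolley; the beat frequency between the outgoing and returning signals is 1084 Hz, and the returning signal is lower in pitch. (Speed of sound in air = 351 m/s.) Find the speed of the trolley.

Double Doppler shift off a moving reflector: f₂ = f₀ · (v + u)/(v − u) (u > 0 toward emitter).
Returning signal is lower, so f₂ = f₀ − Δf = 38900 − 1084 = 37816 Hz.
Rearranging, u = v · (f₂ − f₀)/(f₂ + f₀) = 351 × -1084/76716 ≈ -5.0 m/s.
So the trolley is moving at 5.0 m/s away from the emitter.

5.0 m/s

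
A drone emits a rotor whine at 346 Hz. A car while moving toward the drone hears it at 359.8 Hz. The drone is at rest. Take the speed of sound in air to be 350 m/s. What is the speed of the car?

f' = f · (v + v_o)/v ⇒ v_o = v · |f'/f − 1|.
v_o = 350 × |359.8/346 − 1| = 350 × 0.03988 ≈ 14.0 m/s.

14.0 m/s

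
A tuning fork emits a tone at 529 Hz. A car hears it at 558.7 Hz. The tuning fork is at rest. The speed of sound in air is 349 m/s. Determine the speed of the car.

f' > f, so the car is approaching.
f' = f · (v + v_o)/v ⇒ v_o = v · |f'/f − 1|.
v_o = 349 × |558.7/529 − 1| = 349 × 0.05614 ≈ 19.6 m/s.

19.6 m/s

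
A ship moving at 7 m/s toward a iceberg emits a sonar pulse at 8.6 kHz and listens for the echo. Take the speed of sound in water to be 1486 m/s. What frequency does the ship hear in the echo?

The iceberg receives the sound from a moving source: f₁ = f₀ · v/(v − v_e) = 8.6 × 1486/1479 ≈ 8.64 kHz.
On the return leg the ship is a moving observer: f₂ = f₁ · (v + v_e)/v = 8.64 × 1493/1486 ≈ 8.68 kHz.
Equivalently f₂ = f₀ · (v + v_e)/(v − v_e).

8.68 kHz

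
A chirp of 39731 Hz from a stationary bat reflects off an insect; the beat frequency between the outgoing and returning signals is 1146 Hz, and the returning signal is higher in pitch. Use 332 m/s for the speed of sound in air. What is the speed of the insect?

Double Doppler shift off a moving reflector: f₂ = f₀ · (v + u)/(v − u) (u > 0 toward emitter).
Returning signal is higher, so f₂ = f₀ + Δf = 39731 + 1146 = 40877 Hz.
Rearranging, u = v · (f₂ − f₀)/(f₂ + f₀) = 332 × 1146/80608 ≈ 4.7 m/s.
So the insect is moving at 4.7 m/s toward the emitter.

4.7 m/s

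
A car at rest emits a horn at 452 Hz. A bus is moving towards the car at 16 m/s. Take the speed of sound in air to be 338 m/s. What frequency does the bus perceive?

473 Hz

Moving observer, stationary source: f' = f · (v + v_o)/v.
f' = 452 × (338 + 16)/338 = 452 × 354/338 ≈ 473 Hz.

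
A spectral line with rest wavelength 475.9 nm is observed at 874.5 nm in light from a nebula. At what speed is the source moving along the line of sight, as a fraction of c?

0.543c

λ'/λ₀ = 1.8376 > 1 (redshift), so the source is receding.
λ'/λ₀ = √((1 + β)/(1 − β)) for a receding source ⇒ β = (r² − 1)/(r² + 1) with r = λ'/λ₀.
β = (3.3767 − 1)/(3.3767 + 1) ≈ 0.543.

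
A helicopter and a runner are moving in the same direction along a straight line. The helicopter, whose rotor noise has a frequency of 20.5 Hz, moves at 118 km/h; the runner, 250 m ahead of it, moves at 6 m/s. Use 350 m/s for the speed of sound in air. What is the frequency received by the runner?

118 km/h = 32.78 m/s.
The runner is ahead, so the helicopter is moving toward it while the runner is moving away from the helicopter.
Both move, so f' = f · (v − v_o)/(v − v_s).
f' = 20.5 × (350 − 6)/(350 − 32.78) = 20.5 × 344/317.22 ≈ 22.2 Hz.

22.2 Hz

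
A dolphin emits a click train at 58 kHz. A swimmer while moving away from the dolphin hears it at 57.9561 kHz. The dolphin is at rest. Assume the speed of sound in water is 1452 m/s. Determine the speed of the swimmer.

f' = f · (v − v_o)/v ⇒ v_o = v · |f'/f − 1|.
v_o = 1452 × |57.9561/58 − 1| = 1452 × 0.0007569 ≈ 1.10 m/s.

1.10 m/s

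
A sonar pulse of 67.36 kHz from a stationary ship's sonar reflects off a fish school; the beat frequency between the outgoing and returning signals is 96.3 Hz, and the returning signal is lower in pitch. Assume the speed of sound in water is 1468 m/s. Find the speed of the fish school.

1.05 m/s

Double Doppler shift off a moving reflector: f₂ = f₀ · (v + u)/(v − u) (u > 0 toward emitter).
Returning signal is lower, so f₂ = f₀ − Δf = 67360 − 96.3 = 67263.7 Hz.
Rearranging, u = v · (f₂ − f₀)/(f₂ + f₀) = 1468 × -96.3/134623.7 ≈ -1.05 m/s.
So the fish school is moving at 1.05 m/s away from the emitter.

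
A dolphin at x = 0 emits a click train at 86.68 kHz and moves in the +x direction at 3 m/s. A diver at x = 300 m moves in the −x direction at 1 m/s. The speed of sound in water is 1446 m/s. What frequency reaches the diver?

The observer lies on the +x side, so the source is heading toward the observer and the observer is heading toward the source.
General Doppler shift: f' = f · (v + v_o)/(v − v_s).
f' = 86.68 × (1446 + 1)/(1446 − 3) = 86.68 × 1447/1443 ≈ 86.9 kHz.

86.9 kHz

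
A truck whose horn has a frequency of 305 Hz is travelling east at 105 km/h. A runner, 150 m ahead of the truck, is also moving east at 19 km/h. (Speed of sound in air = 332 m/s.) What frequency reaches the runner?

105 km/h = 29.17 m/s; 19 km/h = 5.278 m/s.
The runner is ahead, so the truck is moving toward it while the runner is moving away from the truck.
General Doppler shift: f' = f · (v − v_o)/(v − v_s).
f' = 305 × (332 − 5.278)/(332 − 29.17) = 305 × 326.72/302.83 ≈ 329 Hz.

329 Hz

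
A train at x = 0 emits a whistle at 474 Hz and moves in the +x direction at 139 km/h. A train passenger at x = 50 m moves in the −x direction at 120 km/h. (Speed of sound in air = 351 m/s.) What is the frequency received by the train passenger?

139 km/h = 38.61 m/s; 120 km/h = 33.33 m/s.
The observer lies on the +x side, so the source is heading toward the observer and the observer is heading toward the source.
General Doppler shift: f' = f · (v + v_o)/(v − v_s).
f' = 474 × (351 + 33.33)/(351 − 38.61) = 474 × 384.33/312.39 ≈ 583 Hz.

583 Hz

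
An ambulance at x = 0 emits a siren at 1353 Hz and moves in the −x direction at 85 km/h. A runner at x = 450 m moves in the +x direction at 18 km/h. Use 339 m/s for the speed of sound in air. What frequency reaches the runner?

85 km/h = 23.61 m/s; 18 km/h = 5 m/s.
The observer lies on the +x side, so the source is heading away from the observer and the observer is heading away from the source.
Both move, so f' = f · (v − v_o)/(v + v_s).
f' = 1353 × (339 − 5)/(339 + 23.61) = 1353 × 334/362.61 ≈ 1246 Hz.

1246 Hz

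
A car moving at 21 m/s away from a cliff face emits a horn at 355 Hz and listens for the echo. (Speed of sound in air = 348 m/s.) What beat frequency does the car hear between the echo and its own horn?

The cliff face receives the sound from a moving source: f₁ = f₀ · v/(v + v_e) = 355 × 348/369 ≈ 334.8 Hz.
On the return leg the car is a moving observer: f₂ = f₁ · (v − v_e)/v = 334.8 × 327/348 ≈ 314.6 Hz.
Beat against the emitted tone: |f₂ − f₀| = 2v_e·f₀/(v + v_e) = 2 × 21 × 355/369 ≈ 40.4 Hz.

40.4 Hz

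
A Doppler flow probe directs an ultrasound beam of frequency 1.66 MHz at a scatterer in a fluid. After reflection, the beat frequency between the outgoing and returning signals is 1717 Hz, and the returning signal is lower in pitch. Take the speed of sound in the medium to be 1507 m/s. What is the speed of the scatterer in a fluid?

0.78 m/s

Double Doppler shift off a moving reflector: f₂ = f₀ · (v + u)/(v − u) (u > 0 toward emitter).
Returning signal is lower, so f₂ = f₀ − Δf = 1660000 − 1717 = 1658283 Hz.
Rearranging, u = v · (f₂ − f₀)/(f₂ + f₀) = 1507 × -1717/3318283 ≈ -0.78 m/s.
So the scatterer in a fluid is moving at 0.78 m/s away from the emitter.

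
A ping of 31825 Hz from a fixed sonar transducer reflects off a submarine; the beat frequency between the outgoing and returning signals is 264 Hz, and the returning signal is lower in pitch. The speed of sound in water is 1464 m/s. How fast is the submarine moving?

6.1 m/s

Double Doppler shift off a moving reflector: f₂ = f₀ · (v + u)/(v − u) (u > 0 toward emitter).
Returning signal is lower, so f₂ = f₀ − Δf = 31825 − 264 = 31561 Hz.
Rearranging, u = v · (f₂ − f₀)/(f₂ + f₀) = 1464 × -264/63386 ≈ -6.1 m/s.
So the submarine is moving at 6.1 m/s away from the emitter.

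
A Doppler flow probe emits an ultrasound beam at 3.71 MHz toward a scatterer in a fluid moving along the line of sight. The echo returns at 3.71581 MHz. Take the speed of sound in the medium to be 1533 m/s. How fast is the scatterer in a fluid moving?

Double Doppler shift off a moving reflector: f₂ = f₀ · (v + u)/(v − u) (u > 0 toward emitter).
Rearranging, u = v · (f₂ − f₀)/(f₂ + f₀) = 1533 × 0.00581/7.42581 ≈ 1.20 m/s.
So the scatterer in a fluid is moving at 1.20 m/s toward the emitter.

1.20 m/s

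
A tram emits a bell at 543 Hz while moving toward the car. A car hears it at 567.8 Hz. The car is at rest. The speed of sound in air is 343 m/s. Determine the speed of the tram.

f' = f · v/(v − v_s) ⇒ v_s = v · |1 − f/f'|.
v_s = 343 × |1 − 543/567.8| = 343 × 0.04368 ≈ 15.0 m/s.

15.0 m/s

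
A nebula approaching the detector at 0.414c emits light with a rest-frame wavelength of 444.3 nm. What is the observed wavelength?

286.0 nm

Relativistic Doppler for wavelength: λ' = λ₀ · √((1 − β)/(1 + β)).
λ' = 444.3 × √(0.5860/1.4140) = 444.3 × 0.64376 ≈ 286.0 nm.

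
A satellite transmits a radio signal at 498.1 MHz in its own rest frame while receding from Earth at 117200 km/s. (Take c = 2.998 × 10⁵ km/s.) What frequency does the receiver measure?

β = v/c = 117200/299800 = 0.3909.
Relativistic Doppler for frequency: f' = f₀ · √((1 − β)/(1 + β)).
f' = 498.1 × √(0.6091/1.3909) = 498.1 × 0.66173 ≈ 329.6 MHz.

329.6 MHz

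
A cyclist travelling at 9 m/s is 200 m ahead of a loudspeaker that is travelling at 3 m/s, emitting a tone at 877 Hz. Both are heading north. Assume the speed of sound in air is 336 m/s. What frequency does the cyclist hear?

The cyclist is ahead, so the loudspeaker is moving toward it while the cyclist is moving away from the loudspeaker.
With source approaching and observer receding, f' = f · (v − v_o)/(v − v_s).
f' = 877 × (336 − 9)/(336 − 3) = 877 × 327/333 ≈ 861 Hz.

861 Hz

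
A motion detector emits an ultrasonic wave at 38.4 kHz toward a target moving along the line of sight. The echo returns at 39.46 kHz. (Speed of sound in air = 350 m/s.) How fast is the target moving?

Double Doppler shift off a moving reflector: f₂ = f₀ · (v + u)/(v − u) (u > 0 toward emitter).
Rearranging, u = v · (f₂ − f₀)/(f₂ + f₀) = 350 × 1.06/77.86 ≈ 4.8 m/s.
So the target is moving at 4.8 m/s toward the emitter.

4.8 m/s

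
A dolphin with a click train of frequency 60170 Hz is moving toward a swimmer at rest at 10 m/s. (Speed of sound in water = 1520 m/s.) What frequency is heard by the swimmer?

Only the source moves, toward the listener, so f' = f · v/(v − v_s).
f' = 60170 × 1520/(1520 − 10) = 60170 × 1520/1510 ≈ 60568 Hz.

60568 Hz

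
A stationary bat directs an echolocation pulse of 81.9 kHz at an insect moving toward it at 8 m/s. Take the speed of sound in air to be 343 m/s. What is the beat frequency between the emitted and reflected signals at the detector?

At the insect (a moving observer), f₁ = f₀ · (v + u)/v = 81.9 × 351/343 ≈ 83.81 kHz.
On reflection it acts as a source moving toward the stationary detector: f₂ = f₁ · v/(v − u) = 83.81 × 343/335 ≈ 85.81 kHz.
Equivalently f₂ = f₀ · (v + u)/(v − u).
Beat frequency (with f₀ = 81900 Hz): |f₂ − f₀| = 2u·f₀/(v − u) = 2 × 8 × 81900/335 ≈ 3912 Hz.

3912 Hz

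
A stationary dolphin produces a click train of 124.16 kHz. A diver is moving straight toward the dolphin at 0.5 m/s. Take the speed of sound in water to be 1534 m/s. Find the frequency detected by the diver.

Only the observer moves, toward the source, so f' = f · (v + v_o)/v.
f' = 124.16 × (1534 + 0.5)/1534 = 124.16 × 1534.5/1534 ≈ 124.2 kHz.

124.2 kHz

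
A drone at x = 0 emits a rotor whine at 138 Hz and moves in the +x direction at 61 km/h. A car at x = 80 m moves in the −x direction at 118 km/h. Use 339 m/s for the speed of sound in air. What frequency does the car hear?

61 km/h = 16.94 m/s; 118 km/h = 32.78 m/s.
The observer lies on the +x side, so the source is heading toward the observer and the observer is heading toward the source.
With source approaching and observer approaching, f' = f · (v + v_o)/(v − v_s).
f' = 138 × (339 + 32.78)/(339 − 16.94) = 138 × 371.78/322.06 ≈ 159 Hz.

159 Hz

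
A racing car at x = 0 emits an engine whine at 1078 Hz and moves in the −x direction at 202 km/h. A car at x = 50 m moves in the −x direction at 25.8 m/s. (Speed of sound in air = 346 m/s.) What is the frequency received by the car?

202 km/h = 56.11 m/s.
The observer lies on the +x side, so the source is heading away from the observer and the observer is heading toward the source.
With source receding and observer approaching, f' = f · (v + v_o)/(v + v_s).
f' = 1078 × (346 + 25.8)/(346 + 56.11) = 1078 × 371.8/402.11 ≈ 997 Hz.

997 Hz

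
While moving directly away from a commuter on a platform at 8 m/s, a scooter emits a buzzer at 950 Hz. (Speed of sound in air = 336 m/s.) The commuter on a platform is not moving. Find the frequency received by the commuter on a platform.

Moving source, stationary observer: f' = f · v/(v + v_s) since the source is receding.
f' = 950 × 336/(336 + 8) = 950 × 336/344 ≈ 928 Hz.

928 Hz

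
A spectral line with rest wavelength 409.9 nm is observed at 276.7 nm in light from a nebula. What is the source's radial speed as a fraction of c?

0.374

λ'/λ₀ = 0.6750 < 1 (blueshift), so the source is approaching.
λ'/λ₀ = √((1 − β)/(1 + β)) for an approaching source ⇒ β = (1 − r²)/(1 + r²) with r = λ'/λ₀.
β = (1 − 0.4557)/(1 + 0.4557) ≈ 0.374.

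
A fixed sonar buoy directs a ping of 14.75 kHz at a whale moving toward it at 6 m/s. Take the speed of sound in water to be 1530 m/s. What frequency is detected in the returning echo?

At the whale (a moving observer), f₁ = f₀ · (v + u)/v = 14.75 × 1536/1530 ≈ 14.81 kHz.
On reflection it acts as a source moving toward the stationary detector: f₂ = f₁ · v/(v − u) = 14.81 × 1530/1524 ≈ 14.87 kHz.

14.87 kHz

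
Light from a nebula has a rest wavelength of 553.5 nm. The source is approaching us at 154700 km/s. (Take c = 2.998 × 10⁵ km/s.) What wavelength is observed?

312.7 nm

β = v/c = 154700/299800 = 0.5160.
Relativistic Doppler for wavelength: λ' = λ₀ · √((1 − β)/(1 + β)).
λ' = 553.5 × √(0.4840/1.5160) = 553.5 × 0.56502 ≈ 312.7 nm.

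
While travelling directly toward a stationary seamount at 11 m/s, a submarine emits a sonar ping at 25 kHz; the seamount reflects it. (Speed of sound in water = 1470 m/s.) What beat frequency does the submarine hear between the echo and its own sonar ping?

377 Hz

The seamount receives the sound from a moving source: f₁ = f₀ · v/(v − v_e) = 25 × 1470/1459 ≈ 25.188 kHz.
On the return leg the submarine is a moving observer: f₂ = f₁ · (v + v_e)/v = 25.188 × 1481/1470 ≈ 25.377 kHz.
Equivalently f₂ = f₀ · (v + v_e)/(v − v_e).
Beat against the emitted tone (with f₀ = 25000 Hz): |f₂ − f₀| = 2v_e·f₀/(v − v_e) = 2 × 11 × 25000/1459 ≈ 377 Hz.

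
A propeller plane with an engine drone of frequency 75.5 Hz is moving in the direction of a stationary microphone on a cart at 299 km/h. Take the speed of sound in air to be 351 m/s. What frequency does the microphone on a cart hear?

299 km/h = 83.06 m/s.
Only the source moves, toward the listener, so f' = f · v/(v − v_s).
f' = 75.5 × 351/(351 − 83.06) = 75.5 × 351/267.9 ≈ 99 Hz.

99 Hz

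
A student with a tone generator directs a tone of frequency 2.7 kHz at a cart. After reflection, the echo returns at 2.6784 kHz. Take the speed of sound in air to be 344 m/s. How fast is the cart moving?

Double Doppler shift off a moving reflector: f₂ = f₀ · (v + u)/(v − u) (u > 0 toward emitter).
Rearranging, u = v · (f₂ − f₀)/(f₂ + f₀) = 344 × -0.0216/5.3784 ≈ -1.38 m/s.
So the cart is moving at 1.38 m/s away from the emitter.

1.38 m/s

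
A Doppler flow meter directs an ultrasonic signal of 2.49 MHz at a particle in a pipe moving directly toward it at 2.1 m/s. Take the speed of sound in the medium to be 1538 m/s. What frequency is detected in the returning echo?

2.497 MHz

The particle in a pipe first receives the wave as a moving observer: f₁ = f₀ · (v + u)/v = 2.49 × (1538 + 2.1)/1538 ≈ 2.493 MHz.
The reflection then acts as a moving source: f₂ = f₁ · v/(v − u) ≈ 2.497 MHz.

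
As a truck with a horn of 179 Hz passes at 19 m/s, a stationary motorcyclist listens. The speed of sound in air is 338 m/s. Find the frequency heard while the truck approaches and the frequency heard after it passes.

190 Hz approaching; 169 Hz receding

Approaching: f₁ = f · v/(v − v_s) = 179 × 338/319 ≈ 190 Hz.
Receding: f₂ = f · v/(v + v_s) = 179 × 338/357 ≈ 169 Hz.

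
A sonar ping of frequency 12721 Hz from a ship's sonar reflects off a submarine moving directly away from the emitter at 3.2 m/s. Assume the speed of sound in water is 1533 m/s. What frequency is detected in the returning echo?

12668 Hz

At the submarine (a moving observer), f₁ = f₀ · (v − u)/v = 12721 × 1529.8/1533 ≈ 12694 Hz.
On reflection it acts as a source moving away from the stationary detector: f₂ = f₁ · v/(v + u) = 12694 × 1533/1536.2 ≈ 12668 Hz.
Equivalently f₂ = f₀ · (v − u)/(v + u).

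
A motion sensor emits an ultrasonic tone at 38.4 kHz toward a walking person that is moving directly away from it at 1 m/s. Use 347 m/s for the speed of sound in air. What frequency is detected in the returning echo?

38.2 kHz

At the walking person (a moving observer), f₁ = f₀ · (v − u)/v = 38.4 × 346/347 ≈ 38.3 kHz.
On reflection it acts as a source moving away from the stationary detector: f₂ = f₁ · v/(v + u) = 38.3 × 347/348 ≈ 38.2 kHz.
Equivalently f₂ = f₀ · (v − u)/(v + u).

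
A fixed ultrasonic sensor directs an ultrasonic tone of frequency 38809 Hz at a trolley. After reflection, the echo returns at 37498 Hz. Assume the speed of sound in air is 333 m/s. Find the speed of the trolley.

5.7 m/s

Double Doppler shift off a moving reflector: f₂ = f₀ · (v + u)/(v − u) (u > 0 toward emitter).
Rearranging, u = v · (f₂ − f₀)/(f₂ + f₀) = 333 × -1311/76307 ≈ -5.7 m/s.
So the trolley is moving at 5.7 m/s away from the emitter.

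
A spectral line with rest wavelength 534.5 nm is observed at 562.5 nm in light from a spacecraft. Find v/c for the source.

λ'/λ₀ = 1.0524 > 1 (redshift), so the source is receding.
λ'/λ₀ = √((1 + β)/(1 − β)) for a receding source ⇒ β = (r² − 1)/(r² + 1) with r = λ'/λ₀.
β = (1.1075 − 1)/(1.1075 + 1) ≈ 0.051.

0.051c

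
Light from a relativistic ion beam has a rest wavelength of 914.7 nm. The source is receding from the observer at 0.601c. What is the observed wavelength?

1832.3 nm

Relativistic Doppler for wavelength: λ' = λ₀ · √((1 + β)/(1 − β)).
λ' = 914.7 × √(1.6010/0.3990) = 914.7 × 2.00313 ≈ 1832.3 nm.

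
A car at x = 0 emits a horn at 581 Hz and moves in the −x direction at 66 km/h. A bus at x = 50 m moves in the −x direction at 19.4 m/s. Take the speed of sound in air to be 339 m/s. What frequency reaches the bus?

583 Hz

66 km/h = 18.33 m/s.
The observer lies on the +x side, so the source is heading away from the observer and the observer is heading toward the source.
With source receding and observer approaching, f' = f · (v + v_o)/(v + v_s).
f' = 581 × (339 + 19.4)/(339 + 18.33) = 581 × 358.4/357.33 ≈ 583 Hz.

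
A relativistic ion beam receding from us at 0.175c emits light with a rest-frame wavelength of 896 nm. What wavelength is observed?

1069.3 nm

Relativistic Doppler for wavelength: λ' = λ₀ · √((1 + β)/(1 − β)).
λ' = 896 × √(1.1750/0.8250) = 896 × 1.19342 ≈ 1069.3 nm.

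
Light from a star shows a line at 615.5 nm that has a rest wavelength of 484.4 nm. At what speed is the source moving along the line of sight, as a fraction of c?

0.235c

λ'/λ₀ = 1.2706 > 1 (redshift), so the source is receding.
λ'/λ₀ = √((1 + β)/(1 − β)) for a receding source ⇒ β = (r² − 1)/(r² + 1) with r = λ'/λ₀.
β = (1.6145 − 1)/(1.6145 + 1) ≈ 0.235.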